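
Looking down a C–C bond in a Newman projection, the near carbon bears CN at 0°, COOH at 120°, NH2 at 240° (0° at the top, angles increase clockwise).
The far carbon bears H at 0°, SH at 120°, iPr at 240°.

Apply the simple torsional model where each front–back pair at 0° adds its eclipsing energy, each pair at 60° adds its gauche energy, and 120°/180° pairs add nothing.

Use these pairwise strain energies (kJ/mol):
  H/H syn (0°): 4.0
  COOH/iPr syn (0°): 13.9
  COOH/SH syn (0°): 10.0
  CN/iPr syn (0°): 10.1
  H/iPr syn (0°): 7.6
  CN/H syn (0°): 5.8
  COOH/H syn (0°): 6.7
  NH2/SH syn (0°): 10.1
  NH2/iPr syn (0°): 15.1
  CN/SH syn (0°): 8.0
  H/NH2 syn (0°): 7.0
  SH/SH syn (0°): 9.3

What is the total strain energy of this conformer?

30.9 kJ/mol

This conformer (eclipsed): CN(0°)/H(0°) eclipsed 5.8; COOH(120°)/SH(120°) eclipsed 10.0; NH2(240°)/iPr(240°) eclipsed 15.1 → 30.9 kJ/mol.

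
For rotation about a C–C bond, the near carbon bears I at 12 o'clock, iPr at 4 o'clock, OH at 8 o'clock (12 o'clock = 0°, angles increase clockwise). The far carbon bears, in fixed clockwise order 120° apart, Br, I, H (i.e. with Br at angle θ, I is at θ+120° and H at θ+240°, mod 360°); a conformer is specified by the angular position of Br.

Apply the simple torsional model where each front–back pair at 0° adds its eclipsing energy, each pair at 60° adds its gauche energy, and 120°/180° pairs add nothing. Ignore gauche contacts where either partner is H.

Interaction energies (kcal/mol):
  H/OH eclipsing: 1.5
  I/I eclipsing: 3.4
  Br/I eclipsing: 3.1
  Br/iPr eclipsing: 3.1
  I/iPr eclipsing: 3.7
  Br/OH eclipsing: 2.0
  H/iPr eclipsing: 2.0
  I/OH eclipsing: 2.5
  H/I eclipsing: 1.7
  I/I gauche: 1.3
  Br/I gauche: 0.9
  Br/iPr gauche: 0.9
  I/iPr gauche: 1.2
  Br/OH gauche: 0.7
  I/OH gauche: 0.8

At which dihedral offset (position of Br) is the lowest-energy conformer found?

Br at 0° (eclipsed): I(0°)/Br(0°) eclipsed 3.1; iPr(120°)/I(120°) eclipsed 3.7; OH(240°)/H(240°) eclipsed 1.5 → 8.3 kcal/mol.
Br at 60° (staggered): I(0°)/Br(60°) gauche 0.9; iPr(120°)/Br(60°) gauche 0.9; iPr(120°)/I(180°) gauche 1.2; OH(240°)/I(180°) gauche 0.8 → 3.8 kcal/mol.
Br at 120° (eclipsed): I(0°)/H(0°) eclipsed 1.7; iPr(120°)/Br(120°) eclipsed 3.1; OH(240°)/I(240°) eclipsed 2.5 → 7.3 kcal/mol.
Br at 180° (staggered): I(0°)/I(300°) gauche 1.3; iPr(120°)/Br(180°) gauche 0.9; OH(240°)/Br(180°) gauche 0.7; OH(240°)/I(300°) gauche 0.8 → 3.7 kcal/mol.
Br at 240° (eclipsed): I(0°)/I(0°) eclipsed 3.4; iPr(120°)/H(120°) eclipsed 2.0; OH(240°)/Br(240°) eclipsed 2.0 → 7.4 kcal/mol.
Br at 300° (staggered): I(0°)/Br(300°) gauche 0.9; I(0°)/I(60°) gauche 1.3; iPr(120°)/I(60°) gauche 1.2; OH(240°)/Br(300°) gauche 0.7 → 4.1 kcal/mol.
The minimum (3.7 kcal/mol) occurs with Br at 180°.

180°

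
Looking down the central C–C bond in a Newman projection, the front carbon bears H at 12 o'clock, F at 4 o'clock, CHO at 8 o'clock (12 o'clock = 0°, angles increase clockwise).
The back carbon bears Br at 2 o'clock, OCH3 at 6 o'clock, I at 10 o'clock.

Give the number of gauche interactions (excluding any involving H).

4

Non-H gauche pairs: F(120°)/Br(60°); F(120°)/OCH3(180°); CHO(240°)/OCH3(180°); CHO(240°)/I(300°) — 4 interactions.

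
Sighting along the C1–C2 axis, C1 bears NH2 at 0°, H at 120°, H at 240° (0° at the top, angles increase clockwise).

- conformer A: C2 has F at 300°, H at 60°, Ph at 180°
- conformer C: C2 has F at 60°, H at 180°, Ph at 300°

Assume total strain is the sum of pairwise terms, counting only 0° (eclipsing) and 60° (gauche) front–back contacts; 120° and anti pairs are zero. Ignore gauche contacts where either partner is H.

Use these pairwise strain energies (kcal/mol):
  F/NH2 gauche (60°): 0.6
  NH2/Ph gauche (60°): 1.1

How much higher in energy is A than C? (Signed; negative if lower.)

-1.1 kcal/mol

A (staggered): NH2(0°)/F(300°) gauche 0.6 → 0.6 kcal/mol.
C (staggered): NH2(0°)/F(60°) gauche 0.6; NH2(0°)/Ph(300°) gauche 1.1 → 1.7 kcal/mol.
E(A) − E(C) = 0.6 − 1.7 = -1.1 kcal/mol.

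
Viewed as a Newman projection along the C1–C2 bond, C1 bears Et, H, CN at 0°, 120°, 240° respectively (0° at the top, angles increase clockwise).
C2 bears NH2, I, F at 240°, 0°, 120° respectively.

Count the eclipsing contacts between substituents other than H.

Non-H eclipsing pairs: Et(0°)/I(0°); CN(240°)/NH2(240°) — 2 interactions.

2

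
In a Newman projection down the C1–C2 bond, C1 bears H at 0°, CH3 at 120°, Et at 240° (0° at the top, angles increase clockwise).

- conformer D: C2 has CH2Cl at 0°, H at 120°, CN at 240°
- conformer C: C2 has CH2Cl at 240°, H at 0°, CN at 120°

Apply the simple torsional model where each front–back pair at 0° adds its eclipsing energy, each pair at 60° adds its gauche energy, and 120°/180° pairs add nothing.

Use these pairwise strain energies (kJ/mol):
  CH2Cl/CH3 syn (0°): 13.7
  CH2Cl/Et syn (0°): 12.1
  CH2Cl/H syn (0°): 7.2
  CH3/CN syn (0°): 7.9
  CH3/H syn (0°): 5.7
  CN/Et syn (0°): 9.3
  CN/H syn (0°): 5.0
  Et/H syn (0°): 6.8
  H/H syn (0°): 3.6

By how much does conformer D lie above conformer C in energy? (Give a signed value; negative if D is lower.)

-1.4 kJ/mol

D (eclipsed): H–CH2Cl eclipsed, CH3–H eclipsed, Et–CN eclipsed; 7.2 + 5.7 + 9.3 = 22.2 kJ/mol.
C (eclipsed): H–H eclipsed, CH3–CN eclipsed, Et–CH2Cl eclipsed; 3.6 + 7.9 + 12.1 = 23.6 kJ/mol.
E(D) − E(C) = 22.2 − 23.6 = -1.4 kJ/mol.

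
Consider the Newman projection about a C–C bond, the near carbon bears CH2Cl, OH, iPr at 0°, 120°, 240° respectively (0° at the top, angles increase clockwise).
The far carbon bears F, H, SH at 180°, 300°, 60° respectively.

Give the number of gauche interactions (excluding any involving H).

Non-H gauche pairs: CH2Cl(0°)/SH(60°); OH(120°)/F(180°); OH(120°)/SH(60°); iPr(240°)/F(180°) — 4 interactions.

4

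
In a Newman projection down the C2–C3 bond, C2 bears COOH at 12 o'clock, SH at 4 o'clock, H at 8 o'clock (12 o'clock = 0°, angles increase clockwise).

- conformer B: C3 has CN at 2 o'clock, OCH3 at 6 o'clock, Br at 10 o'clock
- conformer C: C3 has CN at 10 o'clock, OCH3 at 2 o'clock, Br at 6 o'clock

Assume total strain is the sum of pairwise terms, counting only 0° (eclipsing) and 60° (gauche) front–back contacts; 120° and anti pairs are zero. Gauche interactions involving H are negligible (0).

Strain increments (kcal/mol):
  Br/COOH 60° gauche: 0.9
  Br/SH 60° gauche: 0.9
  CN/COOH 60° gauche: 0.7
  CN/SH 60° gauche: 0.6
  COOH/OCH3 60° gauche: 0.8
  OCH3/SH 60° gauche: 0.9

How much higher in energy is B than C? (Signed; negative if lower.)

-0.2 kcal/mol

B is staggered. COOH at 0° is gauche with CN at 60° (0.7); COOH at 0° is gauche with Br at 300° (0.9); SH at 120° is gauche with CN at 60° (0.6); SH at 120° is gauche with OCH3 at 180° (0.9). Total 3.1 kcal/mol.
C is staggered. COOH at 0° is gauche with CN at 300° (0.7); COOH at 0° is gauche with OCH3 at 60° (0.8); SH at 120° is gauche with OCH3 at 60° (0.9); SH at 120° is gauche with Br at 180° (0.9). Total 3.3 kcal/mol.
E(B) − E(C) = 3.1 − 3.3 = -0.2 kcal/mol.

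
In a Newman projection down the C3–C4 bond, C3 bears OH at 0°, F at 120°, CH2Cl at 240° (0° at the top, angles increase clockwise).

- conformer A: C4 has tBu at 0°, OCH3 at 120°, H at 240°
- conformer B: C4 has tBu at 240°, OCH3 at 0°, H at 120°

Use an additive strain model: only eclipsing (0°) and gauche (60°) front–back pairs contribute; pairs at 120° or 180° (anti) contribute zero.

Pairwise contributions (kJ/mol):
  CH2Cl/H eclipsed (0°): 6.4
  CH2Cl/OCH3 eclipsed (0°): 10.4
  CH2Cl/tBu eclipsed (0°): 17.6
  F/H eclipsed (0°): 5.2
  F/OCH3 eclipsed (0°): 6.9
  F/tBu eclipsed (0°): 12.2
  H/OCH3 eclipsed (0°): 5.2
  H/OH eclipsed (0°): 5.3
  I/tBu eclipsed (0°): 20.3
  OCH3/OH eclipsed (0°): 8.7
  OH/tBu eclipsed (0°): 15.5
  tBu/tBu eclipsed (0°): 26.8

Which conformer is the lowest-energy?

A (eclipsed): OH–tBu eclipsed, F–OCH3 eclipsed, CH2Cl–H eclipsed; 15.5 + 6.9 + 6.4 = 28.8 kJ/mol.
B (eclipsed): OH–OCH3 eclipsed, F–H eclipsed, CH2Cl–tBu eclipsed; 8.7 + 5.2 + 17.6 = 31.5 kJ/mol.
A has the lowest total (28.8 kJ/mol).

A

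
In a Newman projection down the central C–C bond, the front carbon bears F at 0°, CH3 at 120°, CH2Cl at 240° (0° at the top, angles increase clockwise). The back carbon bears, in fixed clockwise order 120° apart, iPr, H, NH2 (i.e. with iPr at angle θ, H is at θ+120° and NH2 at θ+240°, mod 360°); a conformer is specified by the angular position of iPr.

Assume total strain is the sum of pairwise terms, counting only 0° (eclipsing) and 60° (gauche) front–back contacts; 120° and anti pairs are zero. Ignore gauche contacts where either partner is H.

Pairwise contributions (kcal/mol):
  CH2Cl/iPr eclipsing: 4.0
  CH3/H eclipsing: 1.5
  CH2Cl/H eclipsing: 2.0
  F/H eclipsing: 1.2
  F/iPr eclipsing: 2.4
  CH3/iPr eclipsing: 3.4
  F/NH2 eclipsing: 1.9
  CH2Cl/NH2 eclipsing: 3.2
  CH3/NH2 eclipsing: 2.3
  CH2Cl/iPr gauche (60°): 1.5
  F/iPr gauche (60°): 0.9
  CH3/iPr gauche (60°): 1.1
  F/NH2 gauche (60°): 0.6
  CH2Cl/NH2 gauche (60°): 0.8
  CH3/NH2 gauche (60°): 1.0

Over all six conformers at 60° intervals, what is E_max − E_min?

4.1 kcal/mol

iPr at 0° (eclipsed): F(0°)/iPr(0°) eclipsed 2.4; CH3(120°)/H(120°) eclipsed 1.5; CH2Cl(240°)/NH2(240°) eclipsed 3.2 → 7.1 kcal/mol.
iPr at 60° (staggered): F(0°)/iPr(60°) gauche 0.9; F(0°)/NH2(300°) gauche 0.6; CH3(120°)/iPr(60°) gauche 1.1; CH2Cl(240°)/NH2(300°) gauche 0.8 → 3.4 kcal/mol.
iPr at 120° (eclipsed): F(0°)/NH2(0°) eclipsed 1.9; CH3(120°)/iPr(120°) eclipsed 3.4; CH2Cl(240°)/H(240°) eclipsed 2.0 → 7.3 kcal/mol.
iPr at 180° (staggered): F(0°)/NH2(60°) gauche 0.6; CH3(120°)/iPr(180°) gauche 1.1; CH3(120°)/NH2(60°) gauche 1.0; CH2Cl(240°)/iPr(180°) gauche 1.5 → 4.2 kcal/mol.
iPr at 240° (eclipsed): F(0°)/H(0°) eclipsed 1.2; CH3(120°)/NH2(120°) eclipsed 2.3; CH2Cl(240°)/iPr(240°) eclipsed 4.0 → 7.5 kcal/mol.
iPr at 300° (staggered): F(0°)/iPr(300°) gauche 0.9; CH3(120°)/NH2(180°) gauche 1.0; CH2Cl(240°)/iPr(300°) gauche 1.5; CH2Cl(240°)/NH2(180°) gauche 0.8 → 4.2 kcal/mol.
Max at 240° (7.5 kcal/mol), min at 60° (3.4 kcal/mol); barrier = 4.1 kcal/mol.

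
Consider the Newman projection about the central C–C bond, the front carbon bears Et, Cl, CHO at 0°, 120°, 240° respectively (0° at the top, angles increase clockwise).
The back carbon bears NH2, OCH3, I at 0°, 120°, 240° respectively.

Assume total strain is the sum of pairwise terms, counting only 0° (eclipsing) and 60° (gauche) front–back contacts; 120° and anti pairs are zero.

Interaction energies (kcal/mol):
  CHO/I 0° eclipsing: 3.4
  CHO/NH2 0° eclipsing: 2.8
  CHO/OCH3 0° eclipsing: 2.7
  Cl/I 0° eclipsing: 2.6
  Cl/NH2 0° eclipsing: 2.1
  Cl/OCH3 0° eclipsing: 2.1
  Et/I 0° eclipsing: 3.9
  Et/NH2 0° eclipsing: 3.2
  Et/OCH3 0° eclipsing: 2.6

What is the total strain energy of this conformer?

This conformer (eclipsed): Et–NH2 eclipsed, Cl–OCH3 eclipsed, CHO–I eclipsed; 3.2 + 2.1 + 3.4 = 8.7 kcal/mol.

8.7 kcal/mol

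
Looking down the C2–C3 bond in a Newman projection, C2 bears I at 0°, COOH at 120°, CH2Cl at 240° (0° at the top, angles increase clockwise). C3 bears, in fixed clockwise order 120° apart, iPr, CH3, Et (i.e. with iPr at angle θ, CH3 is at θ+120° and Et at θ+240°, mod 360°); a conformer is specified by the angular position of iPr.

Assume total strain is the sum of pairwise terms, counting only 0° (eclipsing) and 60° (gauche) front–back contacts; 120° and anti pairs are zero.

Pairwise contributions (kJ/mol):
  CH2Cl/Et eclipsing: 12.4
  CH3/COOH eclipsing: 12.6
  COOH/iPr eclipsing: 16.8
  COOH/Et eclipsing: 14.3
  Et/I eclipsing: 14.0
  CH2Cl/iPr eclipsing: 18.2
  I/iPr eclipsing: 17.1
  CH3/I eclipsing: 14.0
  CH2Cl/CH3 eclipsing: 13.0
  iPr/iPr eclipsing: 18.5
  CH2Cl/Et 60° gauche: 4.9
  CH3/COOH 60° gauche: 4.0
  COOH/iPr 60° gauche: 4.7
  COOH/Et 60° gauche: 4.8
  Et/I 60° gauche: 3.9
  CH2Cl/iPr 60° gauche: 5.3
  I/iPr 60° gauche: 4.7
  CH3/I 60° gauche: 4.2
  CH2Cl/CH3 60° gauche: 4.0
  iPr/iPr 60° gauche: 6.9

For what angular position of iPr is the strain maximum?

240°

iPr at 0° is eclipsed. I at 0° is eclipsed with iPr at 0° (17.1); COOH at 120° is eclipsed with CH3 at 120° (12.6); CH2Cl at 240° is eclipsed with Et at 240° (12.4). Total 42.1 kJ/mol.
iPr at 60° is staggered. I at 0° is gauche with iPr at 60° (4.7); I at 0° is gauche with Et at 300° (3.9); COOH at 120° is gauche with iPr at 60° (4.7); COOH at 120° is gauche with CH3 at 180° (4.0); CH2Cl at 240° is gauche with CH3 at 180° (4.0); CH2Cl at 240° is gauche with Et at 300° (4.9). Total 26.2 kJ/mol.
iPr at 120° is eclipsed. I at 0° is eclipsed with Et at 0° (14.0); COOH at 120° is eclipsed with iPr at 120° (16.8); CH2Cl at 240° is eclipsed with CH3 at 240° (13.0). Total 43.8 kJ/mol.
iPr at 180° is staggered. I at 0° is gauche with CH3 at 300° (4.2); I at 0° is gauche with Et at 60° (3.9); COOH at 120° is gauche with iPr at 180° (4.7); COOH at 120° is gauche with Et at 60° (4.8); CH2Cl at 240° is gauche with iPr at 180° (5.3); CH2Cl at 240° is gauche with CH3 at 300° (4.0). Total 26.9 kJ/mol.
iPr at 240° is eclipsed. I at 0° is eclipsed with CH3 at 0° (14.0); COOH at 120° is eclipsed with Et at 120° (14.3); CH2Cl at 240° is eclipsed with iPr at 240° (18.2). Total 46.5 kJ/mol.
iPr at 300° is staggered. I at 0° is gauche with iPr at 300° (4.7); I at 0° is gauche with CH3 at 60° (4.2); COOH at 120° is gauche with CH3 at 60° (4.0); COOH at 120° is gauche with Et at 180° (4.8); CH2Cl at 240° is gauche with iPr at 300° (5.3); CH2Cl at 240° is gauche with Et at 180° (4.9). Total 27.9 kJ/mol.
The maximum (46.5 kJ/mol) occurs with iPr at 240°.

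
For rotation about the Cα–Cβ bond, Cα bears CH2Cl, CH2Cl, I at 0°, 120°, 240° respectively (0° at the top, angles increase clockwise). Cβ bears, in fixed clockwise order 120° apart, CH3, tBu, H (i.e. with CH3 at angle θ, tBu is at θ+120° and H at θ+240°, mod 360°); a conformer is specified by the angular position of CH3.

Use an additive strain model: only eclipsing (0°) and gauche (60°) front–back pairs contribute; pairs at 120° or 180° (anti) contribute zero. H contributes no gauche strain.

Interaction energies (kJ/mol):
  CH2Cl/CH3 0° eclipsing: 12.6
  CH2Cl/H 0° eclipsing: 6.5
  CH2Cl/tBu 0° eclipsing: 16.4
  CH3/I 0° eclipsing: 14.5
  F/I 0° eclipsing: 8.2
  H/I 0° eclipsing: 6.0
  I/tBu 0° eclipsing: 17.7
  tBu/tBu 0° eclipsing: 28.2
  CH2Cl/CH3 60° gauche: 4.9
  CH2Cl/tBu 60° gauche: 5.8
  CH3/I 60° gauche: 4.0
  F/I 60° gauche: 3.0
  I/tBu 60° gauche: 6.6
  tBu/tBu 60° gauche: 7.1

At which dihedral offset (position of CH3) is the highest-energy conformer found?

240°

CH3 at 0° is eclipsed. CH2Cl at 0° is eclipsed with CH3 at 0° (12.6); CH2Cl at 120° is eclipsed with tBu at 120° (16.4); I at 240° is eclipsed with H at 240° (6.0). Total 35.0 kJ/mol.
CH3 at 60° is staggered. CH2Cl at 0° is gauche with CH3 at 60° (4.9); CH2Cl at 120° is gauche with CH3 at 60° (4.9); CH2Cl at 120° is gauche with tBu at 180° (5.8); I at 240° is gauche with tBu at 180° (6.6). Total 22.2 kJ/mol.
CH3 at 120° is eclipsed. CH2Cl at 0° is eclipsed with H at 0° (6.5); CH2Cl at 120° is eclipsed with CH3 at 120° (12.6); I at 240° is eclipsed with tBu at 240° (17.7). Total 36.8 kJ/mol.
CH3 at 180° is staggered. CH2Cl at 0° is gauche with tBu at 300° (5.8); CH2Cl at 120° is gauche with CH3 at 180° (4.9); I at 240° is gauche with CH3 at 180° (4.0); I at 240° is gauche with tBu at 300° (6.6). Total 21.3 kJ/mol.
CH3 at 240° is eclipsed. CH2Cl at 0° is eclipsed with tBu at 0° (16.4); CH2Cl at 120° is eclipsed with H at 120° (6.5); I at 240° is eclipsed with CH3 at 240° (14.5). Total 37.4 kJ/mol.
CH3 at 300° is staggered. CH2Cl at 0° is gauche with CH3 at 300° (4.9); CH2Cl at 0° is gauche with tBu at 60° (5.8); CH2Cl at 120° is gauche with tBu at 60° (5.8); I at 240° is gauche with CH3 at 300° (4.0). Total 20.5 kJ/mol.
The maximum (37.4 kJ/mol) occurs with CH3 at 240°.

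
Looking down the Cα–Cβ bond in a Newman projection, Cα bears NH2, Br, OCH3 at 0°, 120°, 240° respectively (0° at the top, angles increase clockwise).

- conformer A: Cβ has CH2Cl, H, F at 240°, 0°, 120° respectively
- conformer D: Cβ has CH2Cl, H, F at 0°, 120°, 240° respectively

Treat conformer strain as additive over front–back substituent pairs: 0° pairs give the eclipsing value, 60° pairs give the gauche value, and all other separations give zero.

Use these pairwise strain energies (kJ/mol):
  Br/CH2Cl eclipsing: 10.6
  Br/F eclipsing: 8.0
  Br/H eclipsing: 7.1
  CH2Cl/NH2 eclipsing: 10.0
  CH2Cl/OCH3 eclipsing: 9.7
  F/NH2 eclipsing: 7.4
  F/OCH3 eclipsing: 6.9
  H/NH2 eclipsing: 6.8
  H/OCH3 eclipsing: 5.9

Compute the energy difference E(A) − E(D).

A is eclipsed. NH2 at 0° is eclipsed with H at 0° (6.8); Br at 120° is eclipsed with F at 120° (8.0); OCH3 at 240° is eclipsed with CH2Cl at 240° (9.7). Total 24.5 kJ/mol.
D is eclipsed. NH2 at 0° is eclipsed with CH2Cl at 0° (10.0); Br at 120° is eclipsed with H at 120° (7.1); OCH3 at 240° is eclipsed with F at 240° (6.9). Total 24.0 kJ/mol.
E(A) − E(D) = 24.5 − 24.0 = +0.5 kJ/mol.

+0.5 kJ/mol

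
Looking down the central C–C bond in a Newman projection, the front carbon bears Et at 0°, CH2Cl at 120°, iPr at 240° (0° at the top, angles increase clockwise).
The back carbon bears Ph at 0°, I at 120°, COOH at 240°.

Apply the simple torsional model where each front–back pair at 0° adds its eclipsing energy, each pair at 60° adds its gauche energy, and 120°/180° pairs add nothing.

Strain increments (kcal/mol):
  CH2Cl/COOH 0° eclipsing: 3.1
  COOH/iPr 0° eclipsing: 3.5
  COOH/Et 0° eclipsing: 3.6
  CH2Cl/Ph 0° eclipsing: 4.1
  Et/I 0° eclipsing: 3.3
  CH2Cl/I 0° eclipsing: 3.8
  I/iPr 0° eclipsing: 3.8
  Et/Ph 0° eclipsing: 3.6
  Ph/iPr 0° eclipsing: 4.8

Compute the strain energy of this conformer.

10.9 kcal/mol

This conformer is eclipsed. Et at 0° is eclipsed with Ph at 0° (3.6); CH2Cl at 120° is eclipsed with I at 120° (3.8); iPr at 240° is eclipsed with COOH at 240° (3.5). Total 10.9 kcal/mol.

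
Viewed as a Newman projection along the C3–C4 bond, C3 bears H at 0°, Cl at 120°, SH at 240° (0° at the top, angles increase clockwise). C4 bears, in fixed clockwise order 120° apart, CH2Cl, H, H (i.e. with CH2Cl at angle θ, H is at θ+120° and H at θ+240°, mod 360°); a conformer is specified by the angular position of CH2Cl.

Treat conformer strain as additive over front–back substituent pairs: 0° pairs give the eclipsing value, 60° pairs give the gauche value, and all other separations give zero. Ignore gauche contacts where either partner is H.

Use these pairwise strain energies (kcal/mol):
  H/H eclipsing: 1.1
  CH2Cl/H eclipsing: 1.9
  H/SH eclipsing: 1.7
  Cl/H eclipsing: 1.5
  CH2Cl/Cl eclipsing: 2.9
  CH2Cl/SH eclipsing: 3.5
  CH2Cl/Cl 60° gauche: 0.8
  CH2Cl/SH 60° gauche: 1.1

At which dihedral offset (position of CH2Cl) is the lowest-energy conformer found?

CH2Cl at 0° is eclipsed. H at 0° is eclipsed with CH2Cl at 0° (1.9); Cl at 120° is eclipsed with H at 120° (1.5); SH at 240° is eclipsed with H at 240° (1.7). Total 5.1 kcal/mol.
CH2Cl at 60° is staggered. Cl at 120° is gauche with CH2Cl at 60° (0.8). Total 0.8 kcal/mol.
CH2Cl at 120° is eclipsed. H at 0° is eclipsed with H at 0° (1.1); Cl at 120° is eclipsed with CH2Cl at 120° (2.9); SH at 240° is eclipsed with H at 240° (1.7). Total 5.7 kcal/mol.
CH2Cl at 180° is staggered. Cl at 120° is gauche with CH2Cl at 180° (0.8); SH at 240° is gauche with CH2Cl at 180° (1.1). Total 1.9 kcal/mol.
CH2Cl at 240° is eclipsed. H at 0° is eclipsed with H at 0° (1.1); Cl at 120° is eclipsed with H at 120° (1.5); SH at 240° is eclipsed with CH2Cl at 240° (3.5). Total 6.1 kcal/mol.
CH2Cl at 300° is staggered. SH at 240° is gauche with CH2Cl at 300° (1.1). Total 1.1 kcal/mol.
The minimum (0.8 kcal/mol) occurs with CH2Cl at 60°.

60°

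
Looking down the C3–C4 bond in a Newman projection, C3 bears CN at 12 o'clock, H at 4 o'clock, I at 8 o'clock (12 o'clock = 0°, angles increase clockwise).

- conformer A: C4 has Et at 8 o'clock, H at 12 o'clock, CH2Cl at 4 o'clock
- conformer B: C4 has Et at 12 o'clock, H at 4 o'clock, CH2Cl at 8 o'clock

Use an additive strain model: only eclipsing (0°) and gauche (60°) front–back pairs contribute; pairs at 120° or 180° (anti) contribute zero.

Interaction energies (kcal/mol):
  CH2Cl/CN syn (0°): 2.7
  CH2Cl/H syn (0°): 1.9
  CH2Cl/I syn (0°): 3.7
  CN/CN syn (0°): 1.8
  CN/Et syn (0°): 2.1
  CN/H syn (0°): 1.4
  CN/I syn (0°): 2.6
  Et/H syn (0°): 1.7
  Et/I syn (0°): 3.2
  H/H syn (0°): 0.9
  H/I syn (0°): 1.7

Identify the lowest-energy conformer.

A is eclipsed. CN at 0° is eclipsed with H at 0° (1.4); H at 120° is eclipsed with CH2Cl at 120° (1.9); I at 240° is eclipsed with Et at 240° (3.2). Total 6.5 kcal/mol.
B is eclipsed. CN at 0° is eclipsed with Et at 0° (2.1); H at 120° is eclipsed with H at 120° (0.9); I at 240° is eclipsed with CH2Cl at 240° (3.7). Total 6.7 kcal/mol.
A has the lowest total (6.5 kcal/mol).

A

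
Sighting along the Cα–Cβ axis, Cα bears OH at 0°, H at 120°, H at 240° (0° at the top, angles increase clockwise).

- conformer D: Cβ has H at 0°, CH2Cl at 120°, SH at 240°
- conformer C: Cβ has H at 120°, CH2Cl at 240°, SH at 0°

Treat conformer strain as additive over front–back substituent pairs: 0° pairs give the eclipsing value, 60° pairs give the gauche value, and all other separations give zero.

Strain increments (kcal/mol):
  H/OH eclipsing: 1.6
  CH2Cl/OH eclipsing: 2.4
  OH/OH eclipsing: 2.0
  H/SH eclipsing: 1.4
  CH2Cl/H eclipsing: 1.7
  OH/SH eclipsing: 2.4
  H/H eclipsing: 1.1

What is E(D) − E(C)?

-0.5 kcal/mol

D (eclipsed): OH(0°)/H(0°) eclipsed 1.6; H(120°)/CH2Cl(120°) eclipsed 1.7; H(240°)/SH(240°) eclipsed 1.4 → 4.7 kcal/mol.
C (eclipsed): OH(0°)/SH(0°) eclipsed 2.4; H(120°)/H(120°) eclipsed 1.1; H(240°)/CH2Cl(240°) eclipsed 1.7 → 5.2 kcal/mol.
E(D) − E(C) = 4.7 − 5.2 = -0.5 kcal/mol.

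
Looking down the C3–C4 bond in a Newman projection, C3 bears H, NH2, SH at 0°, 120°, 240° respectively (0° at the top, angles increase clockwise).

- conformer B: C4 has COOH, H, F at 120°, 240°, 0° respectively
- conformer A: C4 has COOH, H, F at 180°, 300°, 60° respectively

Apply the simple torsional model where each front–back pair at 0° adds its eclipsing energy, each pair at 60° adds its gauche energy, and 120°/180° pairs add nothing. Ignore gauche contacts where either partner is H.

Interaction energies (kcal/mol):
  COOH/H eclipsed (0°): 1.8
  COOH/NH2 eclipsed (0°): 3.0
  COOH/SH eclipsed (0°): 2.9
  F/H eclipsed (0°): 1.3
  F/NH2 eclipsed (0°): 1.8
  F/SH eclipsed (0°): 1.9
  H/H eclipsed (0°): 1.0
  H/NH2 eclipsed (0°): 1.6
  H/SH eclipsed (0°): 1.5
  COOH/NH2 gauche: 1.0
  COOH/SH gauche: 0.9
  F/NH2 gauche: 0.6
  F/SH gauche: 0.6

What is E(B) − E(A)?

B is eclipsed. H at 0° is eclipsed with F at 0° (1.3); NH2 at 120° is eclipsed with COOH at 120° (3.0); SH at 240° is eclipsed with H at 240° (1.5). Total 5.8 kcal/mol.
A is staggered. NH2 at 120° is gauche with COOH at 180° (1.0); NH2 at 120° is gauche with F at 60° (0.6); SH at 240° is gauche with COOH at 180° (0.9). Total 2.5 kcal/mol.
E(B) − E(A) = 5.8 − 2.5 = +3.3 kcal/mol.

+3.3 kcal/mol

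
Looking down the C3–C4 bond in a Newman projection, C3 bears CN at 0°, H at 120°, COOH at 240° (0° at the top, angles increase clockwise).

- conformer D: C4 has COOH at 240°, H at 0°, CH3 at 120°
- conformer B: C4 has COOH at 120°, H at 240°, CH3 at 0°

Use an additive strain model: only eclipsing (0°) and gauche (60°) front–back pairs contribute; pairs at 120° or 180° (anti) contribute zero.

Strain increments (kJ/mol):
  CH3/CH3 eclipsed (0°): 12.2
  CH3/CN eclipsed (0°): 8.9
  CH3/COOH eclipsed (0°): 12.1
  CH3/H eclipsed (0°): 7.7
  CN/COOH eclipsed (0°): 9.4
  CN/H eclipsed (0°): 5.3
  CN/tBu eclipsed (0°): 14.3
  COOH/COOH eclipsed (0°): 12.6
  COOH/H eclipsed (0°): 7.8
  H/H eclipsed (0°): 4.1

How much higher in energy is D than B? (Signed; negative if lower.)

+1.1 kJ/mol

D is eclipsed. CN at 0° is eclipsed with H at 0° (5.3); H at 120° is eclipsed with CH3 at 120° (7.7); COOH at 240° is eclipsed with COOH at 240° (12.6). Total 25.6 kJ/mol.
B is eclipsed. CN at 0° is eclipsed with CH3 at 0° (8.9); H at 120° is eclipsed with COOH at 120° (7.8); COOH at 240° is eclipsed with H at 240° (7.8). Total 24.5 kJ/mol.
E(D) − E(B) = 25.6 − 24.5 = +1.1 kJ/mol.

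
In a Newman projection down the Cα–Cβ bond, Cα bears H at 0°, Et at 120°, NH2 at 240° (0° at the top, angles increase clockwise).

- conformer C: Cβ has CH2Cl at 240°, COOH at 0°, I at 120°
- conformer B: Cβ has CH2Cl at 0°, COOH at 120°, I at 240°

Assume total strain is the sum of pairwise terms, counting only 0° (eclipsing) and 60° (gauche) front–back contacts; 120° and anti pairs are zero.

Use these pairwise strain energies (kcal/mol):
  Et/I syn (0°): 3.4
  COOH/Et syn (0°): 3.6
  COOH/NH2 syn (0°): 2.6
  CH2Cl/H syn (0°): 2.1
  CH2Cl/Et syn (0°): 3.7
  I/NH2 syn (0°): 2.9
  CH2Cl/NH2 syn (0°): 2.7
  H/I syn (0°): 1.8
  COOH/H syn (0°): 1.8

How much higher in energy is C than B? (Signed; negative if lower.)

-0.7 kcal/mol

C (eclipsed): H(0°)/COOH(0°) eclipsed 1.8; Et(120°)/I(120°) eclipsed 3.4; NH2(240°)/CH2Cl(240°) eclipsed 2.7 → 7.9 kcal/mol.
B (eclipsed): H(0°)/CH2Cl(0°) eclipsed 2.1; Et(120°)/COOH(120°) eclipsed 3.6; NH2(240°)/I(240°) eclipsed 2.9 → 8.6 kcal/mol.
E(C) − E(B) = 7.9 − 8.6 = -0.7 kcal/mol.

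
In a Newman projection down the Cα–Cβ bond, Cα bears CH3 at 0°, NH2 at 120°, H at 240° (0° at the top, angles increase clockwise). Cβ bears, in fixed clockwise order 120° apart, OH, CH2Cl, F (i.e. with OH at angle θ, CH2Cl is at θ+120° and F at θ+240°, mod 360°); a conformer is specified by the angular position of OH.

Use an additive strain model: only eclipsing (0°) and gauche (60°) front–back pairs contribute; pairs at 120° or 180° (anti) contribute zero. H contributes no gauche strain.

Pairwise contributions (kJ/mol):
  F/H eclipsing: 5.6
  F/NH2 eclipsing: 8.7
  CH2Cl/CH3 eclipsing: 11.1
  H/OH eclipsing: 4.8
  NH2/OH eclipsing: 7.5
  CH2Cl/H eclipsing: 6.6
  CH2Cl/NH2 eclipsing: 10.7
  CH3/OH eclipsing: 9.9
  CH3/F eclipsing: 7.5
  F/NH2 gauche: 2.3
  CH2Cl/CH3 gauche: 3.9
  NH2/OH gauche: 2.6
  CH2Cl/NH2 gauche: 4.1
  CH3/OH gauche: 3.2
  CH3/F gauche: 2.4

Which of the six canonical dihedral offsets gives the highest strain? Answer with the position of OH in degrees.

0°

OH at 0° (eclipsed): CH3–OH eclipsed, NH2–CH2Cl eclipsed, H–F eclipsed; 9.9 + 10.7 + 5.6 = 26.2 kJ/mol.
OH at 60° (staggered): CH3–OH gauche, CH3–F gauche, NH2–OH gauche, NH2–CH2Cl gauche; 3.2 + 2.4 + 2.6 + 4.1 = 12.3 kJ/mol.
OH at 120° (eclipsed): CH3–F eclipsed, NH2–OH eclipsed, H–CH2Cl eclipsed; 7.5 + 7.5 + 6.6 = 21.6 kJ/mol.
OH at 180° (staggered): CH3–CH2Cl gauche, CH3–F gauche, NH2–OH gauche, NH2–F gauche; 3.9 + 2.4 + 2.6 + 2.3 = 11.2 kJ/mol.
OH at 240° (eclipsed): CH3–CH2Cl eclipsed, NH2–F eclipsed, H–OH eclipsed; 11.1 + 8.7 + 4.8 = 24.6 kJ/mol.
OH at 300° (staggered): CH3–OH gauche, CH3–CH2Cl gauche, NH2–CH2Cl gauche, NH2–F gauche; 3.2 + 3.9 + 4.1 + 2.3 = 13.5 kJ/mol.
The maximum (26.2 kJ/mol) occurs with OH at 0°.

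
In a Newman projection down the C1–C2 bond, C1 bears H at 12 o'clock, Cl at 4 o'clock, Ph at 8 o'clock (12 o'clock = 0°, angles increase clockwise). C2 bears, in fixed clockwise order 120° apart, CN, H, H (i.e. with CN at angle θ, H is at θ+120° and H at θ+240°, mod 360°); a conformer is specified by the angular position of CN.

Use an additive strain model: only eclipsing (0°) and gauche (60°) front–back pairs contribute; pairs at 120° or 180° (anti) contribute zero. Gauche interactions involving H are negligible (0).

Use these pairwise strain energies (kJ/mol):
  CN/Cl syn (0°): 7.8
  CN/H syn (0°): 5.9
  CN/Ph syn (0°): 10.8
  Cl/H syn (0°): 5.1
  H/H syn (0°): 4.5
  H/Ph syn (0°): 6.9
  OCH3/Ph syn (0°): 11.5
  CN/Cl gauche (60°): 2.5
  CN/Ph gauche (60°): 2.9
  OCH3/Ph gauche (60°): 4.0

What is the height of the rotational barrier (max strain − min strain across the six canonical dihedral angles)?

17.9 kJ/mol

CN at 0° (eclipsed): H–CN eclipsed, Cl–H eclipsed, Ph–H eclipsed; 5.9 + 5.1 + 6.9 = 17.9 kJ/mol.
CN at 60° (staggered): Cl–CN gauche; 2.5 = 2.5 kJ/mol.
CN at 120° (eclipsed): H–H eclipsed, Cl–CN eclipsed, Ph–H eclipsed; 4.5 + 7.8 + 6.9 = 19.2 kJ/mol.
CN at 180° (staggered): Cl–CN gauche, Ph–CN gauche; 2.5 + 2.9 = 5.4 kJ/mol.
CN at 240° (eclipsed): H–H eclipsed, Cl–H eclipsed, Ph–CN eclipsed; 4.5 + 5.1 + 10.8 = 20.4 kJ/mol.
CN at 300° (staggered): Ph–CN gauche; 2.9 = 2.9 kJ/mol.
Max at 240° (20.4 kJ/mol), min at 60° (2.5 kJ/mol); barrier = 17.9 kJ/mol.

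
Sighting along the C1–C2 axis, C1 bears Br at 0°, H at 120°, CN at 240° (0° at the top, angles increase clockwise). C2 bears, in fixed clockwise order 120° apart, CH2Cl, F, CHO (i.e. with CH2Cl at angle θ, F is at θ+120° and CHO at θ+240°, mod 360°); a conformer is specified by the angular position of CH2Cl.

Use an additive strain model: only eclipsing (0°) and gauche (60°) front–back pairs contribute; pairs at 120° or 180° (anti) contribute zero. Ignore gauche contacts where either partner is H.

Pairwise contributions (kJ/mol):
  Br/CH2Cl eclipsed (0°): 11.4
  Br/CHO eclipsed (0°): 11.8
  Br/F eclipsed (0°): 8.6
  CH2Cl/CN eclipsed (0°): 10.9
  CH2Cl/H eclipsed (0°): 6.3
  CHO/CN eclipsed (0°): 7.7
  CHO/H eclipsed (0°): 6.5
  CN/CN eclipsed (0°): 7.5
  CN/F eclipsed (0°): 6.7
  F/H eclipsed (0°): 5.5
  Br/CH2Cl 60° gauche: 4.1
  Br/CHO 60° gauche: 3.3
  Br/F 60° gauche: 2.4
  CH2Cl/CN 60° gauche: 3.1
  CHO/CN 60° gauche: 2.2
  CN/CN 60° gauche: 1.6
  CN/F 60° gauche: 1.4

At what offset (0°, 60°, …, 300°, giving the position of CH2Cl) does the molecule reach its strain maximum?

CH2Cl at 0° is eclipsed. Br at 0° is eclipsed with CH2Cl at 0° (11.4); H at 120° is eclipsed with F at 120° (5.5); CN at 240° is eclipsed with CHO at 240° (7.7). Total 24.6 kJ/mol.
CH2Cl at 60° is staggered. Br at 0° is gauche with CH2Cl at 60° (4.1); Br at 0° is gauche with CHO at 300° (3.3); CN at 240° is gauche with F at 180° (1.4); CN at 240° is gauche with CHO at 300° (2.2). Total 11.0 kJ/mol.
CH2Cl at 120° is eclipsed. Br at 0° is eclipsed with CHO at 0° (11.8); H at 120° is eclipsed with CH2Cl at 120° (6.3); CN at 240° is eclipsed with F at 240° (6.7). Total 24.8 kJ/mol.
CH2Cl at 180° is staggered. Br at 0° is gauche with F at 300° (2.4); Br at 0° is gauche with CHO at 60° (3.3); CN at 240° is gauche with CH2Cl at 180° (3.1); CN at 240° is gauche with F at 300° (1.4). Total 10.2 kJ/mol.
CH2Cl at 240° is eclipsed. Br at 0° is eclipsed with F at 0° (8.6); H at 120° is eclipsed with CHO at 120° (6.5); CN at 240° is eclipsed with CH2Cl at 240° (10.9). Total 26.0 kJ/mol.
CH2Cl at 300° is staggered. Br at 0° is gauche with CH2Cl at 300° (4.1); Br at 0° is gauche with F at 60° (2.4); CN at 240° is gauche with CH2Cl at 300° (3.1); CN at 240° is gauche with CHO at 180° (2.2). Total 11.8 kJ/mol.
The maximum (26.0 kJ/mol) occurs with CH2Cl at 240°.

240°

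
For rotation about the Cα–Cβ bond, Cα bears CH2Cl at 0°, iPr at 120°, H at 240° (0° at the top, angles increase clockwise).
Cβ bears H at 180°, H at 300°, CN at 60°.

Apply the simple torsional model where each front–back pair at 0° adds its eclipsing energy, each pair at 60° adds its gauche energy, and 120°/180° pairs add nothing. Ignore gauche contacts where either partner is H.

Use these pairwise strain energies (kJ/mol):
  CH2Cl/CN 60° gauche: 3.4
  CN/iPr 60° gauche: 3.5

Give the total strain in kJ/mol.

This conformer (staggered): CH2Cl(0°)/CN(60°) gauche 3.4; iPr(120°)/CN(60°) gauche 3.5 → 6.9 kJ/mol.

6.9 kJ/mol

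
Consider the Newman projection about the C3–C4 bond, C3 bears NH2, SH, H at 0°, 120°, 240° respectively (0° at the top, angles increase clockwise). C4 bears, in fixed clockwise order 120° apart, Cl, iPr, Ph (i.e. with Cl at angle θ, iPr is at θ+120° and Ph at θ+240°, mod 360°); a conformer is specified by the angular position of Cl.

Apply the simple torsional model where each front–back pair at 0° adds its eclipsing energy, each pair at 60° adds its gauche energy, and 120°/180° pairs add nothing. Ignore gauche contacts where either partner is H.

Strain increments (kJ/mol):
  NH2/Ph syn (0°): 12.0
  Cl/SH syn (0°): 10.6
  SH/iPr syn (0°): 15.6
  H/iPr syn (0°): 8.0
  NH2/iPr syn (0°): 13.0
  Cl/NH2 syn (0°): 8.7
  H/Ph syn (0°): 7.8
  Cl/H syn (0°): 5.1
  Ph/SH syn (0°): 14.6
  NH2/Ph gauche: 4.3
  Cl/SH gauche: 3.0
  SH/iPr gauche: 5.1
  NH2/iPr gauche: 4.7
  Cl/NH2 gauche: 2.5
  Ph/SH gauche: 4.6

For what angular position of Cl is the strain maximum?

240°

Cl at 0° (eclipsed): NH2(0°)/Cl(0°) eclipsed 8.7; SH(120°)/iPr(120°) eclipsed 15.6; H(240°)/Ph(240°) eclipsed 7.8 → 32.1 kJ/mol.
Cl at 60° (staggered): NH2(0°)/Cl(60°) gauche 2.5; NH2(0°)/Ph(300°) gauche 4.3; SH(120°)/Cl(60°) gauche 3.0; SH(120°)/iPr(180°) gauche 5.1 → 14.9 kJ/mol.
Cl at 120° (eclipsed): NH2(0°)/Ph(0°) eclipsed 12.0; SH(120°)/Cl(120°) eclipsed 10.6; H(240°)/iPr(240°) eclipsed 8.0 → 30.6 kJ/mol.
Cl at 180° (staggered): NH2(0°)/iPr(300°) gauche 4.7; NH2(0°)/Ph(60°) gauche 4.3; SH(120°)/Cl(180°) gauche 3.0; SH(120°)/Ph(60°) gauche 4.6 → 16.6 kJ/mol.
Cl at 240° (eclipsed): NH2(0°)/iPr(0°) eclipsed 13.0; SH(120°)/Ph(120°) eclipsed 14.6; H(240°)/Cl(240°) eclipsed 5.1 → 32.7 kJ/mol.
Cl at 300° (staggered): NH2(0°)/Cl(300°) gauche 2.5; NH2(0°)/iPr(60°) gauche 4.7; SH(120°)/iPr(60°) gauche 5.1; SH(120°)/Ph(180°) gauche 4.6 → 16.9 kJ/mol.
The maximum (32.7 kJ/mol) occurs with Cl at 240°.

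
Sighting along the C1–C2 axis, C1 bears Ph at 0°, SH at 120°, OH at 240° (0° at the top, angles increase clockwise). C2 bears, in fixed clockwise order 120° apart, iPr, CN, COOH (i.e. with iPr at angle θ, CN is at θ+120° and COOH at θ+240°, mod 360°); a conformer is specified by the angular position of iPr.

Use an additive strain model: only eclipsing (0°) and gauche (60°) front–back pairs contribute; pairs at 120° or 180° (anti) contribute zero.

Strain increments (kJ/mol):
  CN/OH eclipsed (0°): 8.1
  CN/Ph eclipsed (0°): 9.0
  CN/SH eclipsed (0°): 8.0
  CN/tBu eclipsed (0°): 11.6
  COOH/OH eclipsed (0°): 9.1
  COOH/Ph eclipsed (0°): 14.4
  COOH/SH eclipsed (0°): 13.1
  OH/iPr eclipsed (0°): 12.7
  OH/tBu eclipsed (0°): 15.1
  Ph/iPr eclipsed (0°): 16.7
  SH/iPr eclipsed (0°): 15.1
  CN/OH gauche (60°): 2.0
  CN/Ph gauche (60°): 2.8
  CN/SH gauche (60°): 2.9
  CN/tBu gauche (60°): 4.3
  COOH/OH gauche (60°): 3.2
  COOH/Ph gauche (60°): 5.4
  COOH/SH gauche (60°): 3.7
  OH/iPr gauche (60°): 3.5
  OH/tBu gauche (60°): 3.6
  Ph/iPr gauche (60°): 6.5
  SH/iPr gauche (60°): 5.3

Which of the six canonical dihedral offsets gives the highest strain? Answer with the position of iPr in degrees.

120°

iPr at 0° is eclipsed. Ph at 0° is eclipsed with iPr at 0° (16.7); SH at 120° is eclipsed with CN at 120° (8.0); OH at 240° is eclipsed with COOH at 240° (9.1). Total 33.8 kJ/mol.
iPr at 60° is staggered. Ph at 0° is gauche with iPr at 60° (6.5); Ph at 0° is gauche with COOH at 300° (5.4); SH at 120° is gauche with iPr at 60° (5.3); SH at 120° is gauche with CN at 180° (2.9); OH at 240° is gauche with CN at 180° (2.0); OH at 240° is gauche with COOH at 300° (3.2). Total 25.3 kJ/mol.
iPr at 120° is eclipsed. Ph at 0° is eclipsed with COOH at 0° (14.4); SH at 120° is eclipsed with iPr at 120° (15.1); OH at 240° is eclipsed with CN at 240° (8.1). Total 37.6 kJ/mol.
iPr at 180° is staggered. Ph at 0° is gauche with CN at 300° (2.8); Ph at 0° is gauche with COOH at 60° (5.4); SH at 120° is gauche with iPr at 180° (5.3); SH at 120° is gauche with COOH at 60° (3.7); OH at 240° is gauche with iPr at 180° (3.5); OH at 240° is gauche with CN at 300° (2.0). Total 22.7 kJ/mol.
iPr at 240° is eclipsed. Ph at 0° is eclipsed with CN at 0° (9.0); SH at 120° is eclipsed with COOH at 120° (13.1); OH at 240° is eclipsed with iPr at 240° (12.7). Total 34.8 kJ/mol.
iPr at 300° is staggered. Ph at 0° is gauche with iPr at 300° (6.5); Ph at 0° is gauche with CN at 60° (2.8); SH at 120° is gauche with CN at 60° (2.9); SH at 120° is gauche with COOH at 180° (3.7); OH at 240° is gauche with iPr at 300° (3.5); OH at 240° is gauche with COOH at 180° (3.2). Total 22.6 kJ/mol.
The maximum (37.6 kJ/mol) occurs with iPr at 120°.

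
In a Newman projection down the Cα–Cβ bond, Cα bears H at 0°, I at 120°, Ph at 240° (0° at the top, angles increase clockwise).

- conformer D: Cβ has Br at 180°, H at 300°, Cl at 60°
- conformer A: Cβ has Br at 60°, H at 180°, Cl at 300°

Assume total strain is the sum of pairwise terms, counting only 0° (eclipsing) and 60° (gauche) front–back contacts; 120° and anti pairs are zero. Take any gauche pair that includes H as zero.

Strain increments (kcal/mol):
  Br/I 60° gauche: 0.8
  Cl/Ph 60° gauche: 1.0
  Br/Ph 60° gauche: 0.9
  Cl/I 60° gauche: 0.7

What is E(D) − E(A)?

D (staggered): I(120°)/Br(180°) gauche 0.8; I(120°)/Cl(60°) gauche 0.7; Ph(240°)/Br(180°) gauche 0.9 → 2.4 kcal/mol.
A (staggered): I(120°)/Br(60°) gauche 0.8; Ph(240°)/Cl(300°) gauche 1.0 → 1.8 kcal/mol.
E(D) − E(A) = 2.4 − 1.8 = +0.6 kcal/mol.

+0.6 kcal/mol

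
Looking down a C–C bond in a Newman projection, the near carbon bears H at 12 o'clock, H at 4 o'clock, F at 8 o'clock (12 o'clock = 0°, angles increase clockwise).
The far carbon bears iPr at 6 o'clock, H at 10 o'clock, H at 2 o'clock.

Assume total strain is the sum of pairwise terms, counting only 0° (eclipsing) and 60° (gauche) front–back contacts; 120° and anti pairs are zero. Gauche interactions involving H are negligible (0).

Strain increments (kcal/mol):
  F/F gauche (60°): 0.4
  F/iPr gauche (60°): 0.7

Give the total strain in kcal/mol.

This conformer (staggered): F–iPr gauche; 0.7 = 0.7 kcal/mol.

0.7 kcal/mol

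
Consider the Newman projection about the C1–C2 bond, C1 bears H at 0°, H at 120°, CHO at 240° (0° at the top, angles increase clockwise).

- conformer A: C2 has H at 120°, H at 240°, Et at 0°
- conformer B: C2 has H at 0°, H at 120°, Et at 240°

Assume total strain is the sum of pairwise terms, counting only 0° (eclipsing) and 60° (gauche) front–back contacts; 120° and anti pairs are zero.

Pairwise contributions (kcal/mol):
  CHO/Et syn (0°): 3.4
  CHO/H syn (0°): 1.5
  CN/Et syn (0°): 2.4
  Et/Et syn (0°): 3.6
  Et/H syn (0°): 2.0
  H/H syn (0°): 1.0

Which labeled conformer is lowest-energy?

A (eclipsed): H–Et eclipsed, H–H eclipsed, CHO–H eclipsed; 2.0 + 1.0 + 1.5 = 4.5 kcal/mol.
B (eclipsed): H–H eclipsed, H–H eclipsed, CHO–Et eclipsed; 1.0 + 1.0 + 3.4 = 5.4 kcal/mol.
A has the lowest total (4.5 kcal/mol).

A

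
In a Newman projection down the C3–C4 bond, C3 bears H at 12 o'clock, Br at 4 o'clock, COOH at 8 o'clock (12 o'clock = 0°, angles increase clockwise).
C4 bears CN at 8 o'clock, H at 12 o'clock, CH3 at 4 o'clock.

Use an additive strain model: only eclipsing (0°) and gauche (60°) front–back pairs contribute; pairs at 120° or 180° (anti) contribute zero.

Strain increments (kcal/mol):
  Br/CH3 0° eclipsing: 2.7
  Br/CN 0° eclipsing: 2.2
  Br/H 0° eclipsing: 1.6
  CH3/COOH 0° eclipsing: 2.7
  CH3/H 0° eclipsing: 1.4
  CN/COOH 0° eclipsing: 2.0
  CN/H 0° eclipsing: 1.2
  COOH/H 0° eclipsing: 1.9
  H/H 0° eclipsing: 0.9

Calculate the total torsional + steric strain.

This conformer (eclipsed): H(0°)/H(0°) eclipsed 0.9; Br(120°)/CH3(120°) eclipsed 2.7; COOH(240°)/CN(240°) eclipsed 2.0 → 5.6 kcal/mol.

5.6 kcal/mol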